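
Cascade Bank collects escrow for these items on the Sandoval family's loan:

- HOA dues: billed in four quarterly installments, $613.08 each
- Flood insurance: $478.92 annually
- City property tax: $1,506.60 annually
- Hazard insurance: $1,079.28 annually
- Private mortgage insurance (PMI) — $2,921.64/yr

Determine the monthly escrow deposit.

$703.23

HOA dues — $613.08 × 4 = $2,452.32
Flood insurance — $478.92
City property tax — $1,506.60
Hazard insurance — $1,079.28
Private mortgage insurance (PMI) — $2,921.64
Combined annual = $2,452.32 + $478.92 + $1,506.60 + $1,079.28 + $2,921.64 = $8,438.76
Base monthly escrow = $8,438.76 / 12 = $703.23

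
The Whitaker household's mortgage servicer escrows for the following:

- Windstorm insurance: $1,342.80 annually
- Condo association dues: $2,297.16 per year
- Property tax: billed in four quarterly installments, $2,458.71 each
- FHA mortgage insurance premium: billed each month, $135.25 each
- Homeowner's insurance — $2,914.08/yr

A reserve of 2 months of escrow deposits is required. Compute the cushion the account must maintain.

$3,001.98

Windstorm insurance: $1,342.80 per year
Condo association dues: $2,297.16 per year
Property tax: $2,458.71 × 4 = $9,834.84 per year
FHA mortgage insurance premium: $135.25 × 12 = $1,623.00 per year
Homeowner's insurance: $2,914.08 per year
Total annual escrow = $1,342.80 + $2,297.16 + $9,834.84 + $1,623.00 + $2,914.08 = $18,011.88
Monthly escrow = $18,011.88 / 12 = $1,500.99
Reserve = 2 × $1,500.99 = $3,001.98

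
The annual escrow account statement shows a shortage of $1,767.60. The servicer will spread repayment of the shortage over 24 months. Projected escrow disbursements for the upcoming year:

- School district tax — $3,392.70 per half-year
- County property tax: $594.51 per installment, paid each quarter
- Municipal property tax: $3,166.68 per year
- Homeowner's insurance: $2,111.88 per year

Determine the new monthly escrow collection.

$1,277.15

School district tax: $3,392.70 × 2 = $6,785.40 per year
County property tax: $594.51 × 4 = $2,378.04 per year
Municipal property tax: $3,166.68 per year
Homeowner's insurance: $2,111.88 per year
Total per year = $6,785.40 + $2,378.04 + $3,166.68 + $2,111.88 = $14,442.00
Per month = $14,442.00 ÷ 12 = $1,203.50
Shortage per month = $1,767.60 ÷ 24 = $73.65
Adjusted monthly = $1,203.50 + $73.65 = $1,277.15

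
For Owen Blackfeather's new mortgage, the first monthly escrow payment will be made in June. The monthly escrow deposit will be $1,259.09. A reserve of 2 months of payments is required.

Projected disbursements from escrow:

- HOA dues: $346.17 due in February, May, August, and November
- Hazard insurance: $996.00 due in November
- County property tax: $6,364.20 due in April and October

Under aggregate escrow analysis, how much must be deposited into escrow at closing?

$3,431.10

Cushion = 2 × $1,259.09 = $2,518.18
Trial balance (start $0, +$1,259.09 each month, − disbursements):
  Jun: +$1,259.09 → $1,259.09
  Jul: +$1,259.09 → $2,518.18
  Aug: +$1,259.09 − $346.17 → $3,431.10
  Sep: +$1,259.09 → $4,690.19
  Oct: +$1,259.09 − $6,364.20 → -$414.92
  Nov: +$1,259.09 − $1,342.17 → -$498.00
  Dec: +$1,259.09 → $761.09
  Jan: +$1,259.09 → $2,020.18
  Feb: +$1,259.09 − $346.17 → $2,933.10
  Mar: +$1,259.09 → $4,192.19
  Apr: +$1,259.09 − $6,364.20 → -$912.92
  May: +$1,259.09 − $346.17 → $0.00
Lowest trial balance = -$912.92 (Apr)
Initial deposit = cushion − low point = $2,518.18 − (-$912.92) = $3,431.10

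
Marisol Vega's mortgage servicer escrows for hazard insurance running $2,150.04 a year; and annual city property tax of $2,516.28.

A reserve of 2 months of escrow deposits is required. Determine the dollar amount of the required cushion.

$777.72

Hazard insurance — $2,150.04
City property tax — $2,516.28
Yearly total = $4,666.32
Monthly escrow = $4,666.32 / 12 = $388.86
Cushion = 2 × $388.86 = $777.72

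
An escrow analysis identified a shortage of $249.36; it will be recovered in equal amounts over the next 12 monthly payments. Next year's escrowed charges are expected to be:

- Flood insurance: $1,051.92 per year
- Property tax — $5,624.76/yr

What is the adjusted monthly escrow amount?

$577.17

Flood insurance — $1,051.92
Property tax — $5,624.76
Combined annual = $1,051.92 + $5,624.76 = $6,676.68
Monthly escrow = $6,676.68 / 12 = $556.39
Monthly shortage recovery: $249.36 ÷ 12 = $20.78
Adjusted monthly = $556.39 + $20.78 = $577.17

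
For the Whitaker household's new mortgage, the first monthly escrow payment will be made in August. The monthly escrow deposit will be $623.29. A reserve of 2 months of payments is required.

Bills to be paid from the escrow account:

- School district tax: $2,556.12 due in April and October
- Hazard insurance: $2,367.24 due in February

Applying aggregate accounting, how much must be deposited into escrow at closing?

$3,116.45

Cushion = 2 × $623.29 = $1,246.58
Trial balance (start $0, +$623.29 each month, − disbursements):
  Aug: +$623.29 → $623.29
  Sep: +$623.29 → $1,246.58
  Oct: +$623.29 − $2,556.12 → -$686.25
  Nov: +$623.29 → -$62.96
  Dec: +$623.29 → $560.33
  Jan: +$623.29 → $1,183.62
  Feb: +$623.29 − $2,367.24 → -$560.33
  Mar: +$623.29 → $62.96
  Apr: +$623.29 − $2,556.12 → -$1,869.87
  May: +$623.29 → -$1,246.58
  Jun: +$623.29 → -$623.29
  Jul: +$623.29 → $0.00
Lowest trial balance = -$1,869.87 (Apr)
Initial deposit = cushion − low point = $1,246.58 − (-$1,869.87) = $3,116.45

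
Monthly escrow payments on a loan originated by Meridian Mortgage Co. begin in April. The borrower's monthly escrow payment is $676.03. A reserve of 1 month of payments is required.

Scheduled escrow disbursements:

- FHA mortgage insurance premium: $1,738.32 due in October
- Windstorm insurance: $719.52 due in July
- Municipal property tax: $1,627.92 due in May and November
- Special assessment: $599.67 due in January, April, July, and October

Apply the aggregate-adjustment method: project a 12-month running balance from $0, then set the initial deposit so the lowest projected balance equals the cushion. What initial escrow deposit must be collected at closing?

$2,780.48

Cushion = 1 × $676.03 = $676.03
Trial balance (start $0, +$676.03 each month, − disbursements):
  Apr: +$676.03 − $599.67 → $76.36
  May: +$676.03 − $1,627.92 → -$875.53
  Jun: +$676.03 → -$199.50
  Jul: +$676.03 − $1,319.19 → -$842.66
  Aug: +$676.03 → -$166.63
  Sep: +$676.03 → $509.40
  Oct: +$676.03 − $2,337.99 → -$1,152.56
  Nov: +$676.03 − $1,627.92 → -$2,104.45
  Dec: +$676.03 → -$1,428.42
  Jan: +$676.03 − $599.67 → -$1,352.06
  Feb: +$676.03 → -$676.03
  Mar: +$676.03 → $0.00
Lowest trial balance = -$2,104.45 (Nov)
Initial deposit = cushion − low point = $676.03 − (-$2,104.45) = $2,780.48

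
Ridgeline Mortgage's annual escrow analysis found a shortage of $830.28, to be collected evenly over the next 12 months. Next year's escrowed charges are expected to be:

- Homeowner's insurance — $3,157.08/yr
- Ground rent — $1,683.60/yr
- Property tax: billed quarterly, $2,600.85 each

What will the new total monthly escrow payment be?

Homeowner's insurance — $3,157.08 per year
Ground rent — $1,683.60 per year
Property tax — $2,600.85 × 4 = $10,403.40 per year
Yearly total = $3,157.08 + $1,683.60 + $10,403.40 = $15,244.08
Monthly escrow = $15,244.08 ÷ 12 = $1,270.34
Monthly shortage recovery: $830.28 ÷ 12 = $69.19
Adjusted monthly = $1,270.34 + $69.19 = $1,339.53

$1,339.53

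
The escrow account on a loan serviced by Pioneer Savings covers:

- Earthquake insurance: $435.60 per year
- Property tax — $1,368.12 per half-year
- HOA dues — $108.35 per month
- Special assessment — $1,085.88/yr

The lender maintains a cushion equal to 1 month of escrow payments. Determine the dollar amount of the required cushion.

Earthquake insurance = $435.60
Property tax = $1,368.12 × 2 = $2,736.24
HOA dues = $108.35 × 12 = $1,300.20
Special assessment = $1,085.88
Total per year = $5,557.92
Monthly escrow = $5,557.92 / 12 = $463.16
Reserve = 1 × $463.16 = $463.16

$463.16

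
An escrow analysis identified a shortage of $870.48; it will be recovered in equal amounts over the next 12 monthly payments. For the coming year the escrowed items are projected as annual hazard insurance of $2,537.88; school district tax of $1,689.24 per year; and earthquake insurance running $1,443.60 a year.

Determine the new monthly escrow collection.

Hazard insurance = $2,537.88/yr
School district tax = $1,689.24/yr
Earthquake insurance = $1,443.60/yr
Total per year = $2,537.88 + $1,689.24 + $1,443.60 = $5,670.72
Monthly = $5,670.72 ÷ 12 = $472.56
Monthly shortage recovery: $870.48 / 12 = $72.54
New monthly escrow = $472.56 + $72.54 = $545.10

$545.10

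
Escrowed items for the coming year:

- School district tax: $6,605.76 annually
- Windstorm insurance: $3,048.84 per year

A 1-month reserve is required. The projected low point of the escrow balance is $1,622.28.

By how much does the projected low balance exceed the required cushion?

$817.73

School district tax = $6,605.76
Windstorm insurance = $3,048.84
Total per year = $9,654.60
Monthly = $9,654.60 / 12 = $804.55
Required reserve = 1 × $804.55 = $804.55
Excess over cushion: $1,622.28 − $804.55 = $817.73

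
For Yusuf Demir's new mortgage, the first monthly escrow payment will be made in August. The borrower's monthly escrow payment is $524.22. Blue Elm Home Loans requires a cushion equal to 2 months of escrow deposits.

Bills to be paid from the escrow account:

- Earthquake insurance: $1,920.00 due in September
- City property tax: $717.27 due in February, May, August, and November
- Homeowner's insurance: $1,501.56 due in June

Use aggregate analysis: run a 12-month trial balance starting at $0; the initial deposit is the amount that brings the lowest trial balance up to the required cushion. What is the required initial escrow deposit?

Cushion = 2 × $524.22 = $1,048.44
Trial balance (start $0, +$524.22 each month, − disbursements):
  Aug: +$524.22 − $717.27 → -$193.05
  Sep: +$524.22 − $1,920.00 → -$1,588.83
  Oct: +$524.22 → -$1,064.61
  Nov: +$524.22 − $717.27 → -$1,257.66
  Dec: +$524.22 → -$733.44
  Jan: +$524.22 → -$209.22
  Feb: +$524.22 − $717.27 → -$402.27
  Mar: +$524.22 → $121.95
  Apr: +$524.22 → $646.17
  May: +$524.22 − $717.27 → $453.12
  Jun: +$524.22 − $1,501.56 → -$524.22
  Jul: +$524.22 → $0.00
Lowest trial balance = -$1,588.83 (Sep)
Initial deposit = cushion − low point = $1,048.44 − (-$1,588.83) = $2,637.27

$2,637.27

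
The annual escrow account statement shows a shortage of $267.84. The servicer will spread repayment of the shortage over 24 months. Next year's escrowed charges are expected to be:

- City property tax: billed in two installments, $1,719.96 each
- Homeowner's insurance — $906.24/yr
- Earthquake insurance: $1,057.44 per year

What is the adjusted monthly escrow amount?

$461.46

City property tax: $1,719.96 × 2 = $3,439.92/yr
Homeowner's insurance: $906.24/yr
Earthquake insurance: $1,057.44/yr
Total per year = $3,439.92 + $906.24 + $1,057.44 = $5,403.60
Per month = $5,403.60 / 12 = $450.30
Shortage per month = $267.84 / 24 = $11.16
Adjusted monthly = $450.30 + $11.16 = $461.46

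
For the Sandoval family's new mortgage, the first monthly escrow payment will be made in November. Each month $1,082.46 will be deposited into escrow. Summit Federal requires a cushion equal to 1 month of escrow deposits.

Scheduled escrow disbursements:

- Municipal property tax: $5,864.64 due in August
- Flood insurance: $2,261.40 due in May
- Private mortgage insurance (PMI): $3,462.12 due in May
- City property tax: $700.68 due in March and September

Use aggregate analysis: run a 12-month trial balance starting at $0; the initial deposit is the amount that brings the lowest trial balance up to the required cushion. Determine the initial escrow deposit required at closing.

Cushion = 1 × $1,082.46 = $1,082.46
Trial balance (start $0, +$1,082.46 each month, − disbursements):
  Nov: +$1,082.46 → $1,082.46
  Dec: +$1,082.46 → $2,164.92
  Jan: +$1,082.46 → $3,247.38
  Feb: +$1,082.46 → $4,329.84
  Mar: +$1,082.46 − $700.68 → $4,711.62
  Apr: +$1,082.46 → $5,794.08
  May: +$1,082.46 − $5,723.52 → $1,153.02
  Jun: +$1,082.46 → $2,235.48
  Jul: +$1,082.46 → $3,317.94
  Aug: +$1,082.46 − $5,864.64 → -$1,464.24
  Sep: +$1,082.46 − $700.68 → -$1,082.46
  Oct: +$1,082.46 → $0.00
Lowest trial balance = -$1,464.24 (Aug)
Initial deposit = cushion − low point = $1,082.46 − (-$1,464.24) = $2,546.70

$2,546.70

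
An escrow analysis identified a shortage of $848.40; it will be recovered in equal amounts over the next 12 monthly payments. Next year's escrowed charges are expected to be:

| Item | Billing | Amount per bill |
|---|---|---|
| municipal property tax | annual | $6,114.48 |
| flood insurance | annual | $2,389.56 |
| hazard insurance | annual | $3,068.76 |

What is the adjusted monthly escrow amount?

Municipal property tax: $6,114.48 per year
Flood insurance: $2,389.56 per year
Hazard insurance: $3,068.76 per year
Total annual escrow = $11,572.80
Base monthly escrow = $11,572.80 / 12 = $964.40
Monthly shortage recovery: $848.40 ÷ 12 = $70.70
New monthly escrow = $964.40 + $70.70 = $1,035.10

$1,035.10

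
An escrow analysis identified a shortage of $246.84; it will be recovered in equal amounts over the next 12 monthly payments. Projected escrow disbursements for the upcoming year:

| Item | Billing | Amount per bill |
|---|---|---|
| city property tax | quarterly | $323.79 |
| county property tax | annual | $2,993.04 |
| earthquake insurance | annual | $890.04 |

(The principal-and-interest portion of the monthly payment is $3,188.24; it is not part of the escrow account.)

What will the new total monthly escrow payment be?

City property tax = $323.79 × 4 = $1,295.16 annually
County property tax = $2,993.04 annually
Earthquake insurance = $890.04 annually
Total annual escrow = $5,178.24
Per month = $5,178.24 ÷ 12 = $431.52
Shortage spread = $246.84 ÷ 12 = $20.57/mo
New monthly escrow = $431.52 + $20.57 = $452.09

$452.09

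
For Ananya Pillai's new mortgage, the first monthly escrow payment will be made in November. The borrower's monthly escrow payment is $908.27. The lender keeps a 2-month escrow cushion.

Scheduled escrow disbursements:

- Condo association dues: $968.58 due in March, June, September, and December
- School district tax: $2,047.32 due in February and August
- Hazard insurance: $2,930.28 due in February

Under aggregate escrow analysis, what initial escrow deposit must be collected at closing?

$4,189.95

Cushion = 2 × $908.27 = $1,816.54
Trial balance (start $0, +$908.27 each month, − disbursements):
  Nov: +$908.27 → $908.27
  Dec: +$908.27 − $968.58 → $847.96
  Jan: +$908.27 → $1,756.23
  Feb: +$908.27 − $4,977.60 → -$2,313.10
  Mar: +$908.27 − $968.58 → -$2,373.41
  Apr: +$908.27 → -$1,465.14
  May: +$908.27 → -$556.87
  Jun: +$908.27 − $968.58 → -$617.18
  Jul: +$908.27 → $291.09
  Aug: +$908.27 − $2,047.32 → -$847.96
  Sep: +$908.27 − $968.58 → -$908.27
  Oct: +$908.27 → $0.00
Lowest trial balance = -$2,373.41 (Mar)
Initial deposit = cushion − low point = $1,816.54 − (-$2,373.41) = $4,189.95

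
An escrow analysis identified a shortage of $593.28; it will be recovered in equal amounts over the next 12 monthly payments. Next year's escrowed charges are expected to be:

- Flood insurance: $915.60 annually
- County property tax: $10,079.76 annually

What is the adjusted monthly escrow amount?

$965.72

Flood insurance = $915.60 annually
County property tax = $10,079.76 annually
Total per year = $10,995.36
Monthly = $10,995.36 / 12 = $916.28
Monthly shortage recovery: $593.28 ÷ 12 = $49.44
New monthly escrow = $916.28 + $49.44 = $965.72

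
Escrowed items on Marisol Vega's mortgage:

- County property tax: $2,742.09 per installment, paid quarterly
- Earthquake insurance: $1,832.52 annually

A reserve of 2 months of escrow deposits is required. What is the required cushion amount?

$2,133.48

County property tax: $2,742.09 × 4 = $10,968.36
Earthquake insurance: $1,832.52
Total annual escrow = $12,800.88
Monthly = $12,800.88 / 12 = $1,066.74
Cushion = 2 × $1,066.74 = $2,133.48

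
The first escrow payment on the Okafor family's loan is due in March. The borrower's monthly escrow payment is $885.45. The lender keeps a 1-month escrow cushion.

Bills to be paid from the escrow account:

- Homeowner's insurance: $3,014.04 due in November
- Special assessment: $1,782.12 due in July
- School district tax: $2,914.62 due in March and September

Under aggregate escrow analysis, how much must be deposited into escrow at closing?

$3,541.80

Cushion = 1 × $885.45 = $885.45
Trial balance (start $0, +$885.45 each month, − disbursements):
  Mar: +$885.45 − $2,914.62 → -$2,029.17
  Apr: +$885.45 → -$1,143.72
  May: +$885.45 → -$258.27
  Jun: +$885.45 → $627.18
  Jul: +$885.45 − $1,782.12 → -$269.49
  Aug: +$885.45 → $615.96
  Sep: +$885.45 − $2,914.62 → -$1,413.21
  Oct: +$885.45 → -$527.76
  Nov: +$885.45 − $3,014.04 → -$2,656.35
  Dec: +$885.45 → -$1,770.90
  Jan: +$885.45 → -$885.45
  Feb: +$885.45 → $0.00
Lowest trial balance = -$2,656.35 (Nov)
Initial deposit = cushion − low point = $885.45 − (-$2,656.35) = $3,541.80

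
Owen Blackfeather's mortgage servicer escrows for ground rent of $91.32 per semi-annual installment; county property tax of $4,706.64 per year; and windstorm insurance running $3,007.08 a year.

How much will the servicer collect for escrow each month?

$658.03

Ground rent = $91.32 × 2 = $182.64 per year
County property tax = $4,706.64 per year
Windstorm insurance = $3,007.08 per year
Total annual escrow = $182.64 + $4,706.64 + $3,007.08 = $7,896.36
Base monthly escrow = $7,896.36 / 12 = $658.03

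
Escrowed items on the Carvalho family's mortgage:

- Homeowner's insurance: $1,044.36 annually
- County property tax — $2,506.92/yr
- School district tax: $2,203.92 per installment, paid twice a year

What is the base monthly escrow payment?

$663.26

Homeowner's insurance — $1,044.36 per year
County property tax — $2,506.92 per year
School district tax — $2,203.92 × 2 = $4,407.84 per year
Combined annual = $1,044.36 + $2,506.92 + $4,407.84 = $7,959.12
Base monthly escrow = $7,959.12 / 12 = $663.26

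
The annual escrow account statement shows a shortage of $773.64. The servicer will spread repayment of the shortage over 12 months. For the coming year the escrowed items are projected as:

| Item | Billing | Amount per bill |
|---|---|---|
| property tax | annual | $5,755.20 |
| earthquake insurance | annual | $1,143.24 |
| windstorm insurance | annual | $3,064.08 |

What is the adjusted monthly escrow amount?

Property tax — $5,755.20 per year
Earthquake insurance — $1,143.24 per year
Windstorm insurance — $3,064.08 per year
Total per year = $5,755.20 + $1,143.24 + $3,064.08 = $9,962.52
Monthly = $9,962.52 / 12 = $830.21
Shortage per month = $773.64 ÷ 12 = $64.47
Adjusted monthly = $830.21 + $64.47 = $894.68

$894.68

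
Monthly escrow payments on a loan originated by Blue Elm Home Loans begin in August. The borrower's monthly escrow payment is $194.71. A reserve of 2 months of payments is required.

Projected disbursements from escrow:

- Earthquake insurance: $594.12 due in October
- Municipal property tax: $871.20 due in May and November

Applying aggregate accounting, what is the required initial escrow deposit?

$1,075.90

Cushion = 2 × $194.71 = $389.42
Trial balance (start $0, +$194.71 each month, − disbursements):
  Aug: +$194.71 → $194.71
  Sep: +$194.71 → $389.42
  Oct: +$194.71 − $594.12 → -$9.99
  Nov: +$194.71 − $871.20 → -$686.48
  Dec: +$194.71 → -$491.77
  Jan: +$194.71 → -$297.06
  Feb: +$194.71 → -$102.35
  Mar: +$194.71 → $92.36
  Apr: +$194.71 → $287.07
  May: +$194.71 − $871.20 → -$389.42
  Jun: +$194.71 → -$194.71
  Jul: +$194.71 → $0.00
Lowest trial balance = -$686.48 (Nov)
Initial deposit = cushion − low point = $389.42 − (-$686.48) = $1,075.90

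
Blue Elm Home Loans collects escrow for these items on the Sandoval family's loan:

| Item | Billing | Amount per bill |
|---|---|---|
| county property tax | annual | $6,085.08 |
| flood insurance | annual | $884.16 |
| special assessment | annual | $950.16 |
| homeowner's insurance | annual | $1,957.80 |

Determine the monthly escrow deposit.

$823.10

County property tax = $6,085.08 per year
Flood insurance = $884.16 per year
Special assessment = $950.16 per year
Homeowner's insurance = $1,957.80 per year
Yearly total = $9,877.20
Base monthly escrow = $9,877.20 / 12 = $823.10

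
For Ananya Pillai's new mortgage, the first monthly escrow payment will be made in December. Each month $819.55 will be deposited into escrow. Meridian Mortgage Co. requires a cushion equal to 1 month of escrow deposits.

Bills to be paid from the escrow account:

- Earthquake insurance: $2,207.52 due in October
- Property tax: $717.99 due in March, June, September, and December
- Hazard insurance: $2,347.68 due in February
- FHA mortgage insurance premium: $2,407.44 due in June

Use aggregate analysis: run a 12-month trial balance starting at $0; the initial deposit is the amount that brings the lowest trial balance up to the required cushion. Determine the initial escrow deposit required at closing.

$1,991.79

Cushion = 1 × $819.55 = $819.55
Trial balance (start $0, +$819.55 each month, − disbursements):
  Dec: +$819.55 − $717.99 → $101.56
  Jan: +$819.55 → $921.11
  Feb: +$819.55 − $2,347.68 → -$607.02
  Mar: +$819.55 − $717.99 → -$505.46
  Apr: +$819.55 → $314.09
  May: +$819.55 → $1,133.64
  Jun: +$819.55 − $3,125.43 → -$1,172.24
  Jul: +$819.55 → -$352.69
  Aug: +$819.55 → $466.86
  Sep: +$819.55 − $717.99 → $568.42
  Oct: +$819.55 − $2,207.52 → -$819.55
  Nov: +$819.55 → $0.00
Lowest trial balance = -$1,172.24 (Jun)
Initial deposit = cushion − low point = $819.55 − (-$1,172.24) = $1,991.79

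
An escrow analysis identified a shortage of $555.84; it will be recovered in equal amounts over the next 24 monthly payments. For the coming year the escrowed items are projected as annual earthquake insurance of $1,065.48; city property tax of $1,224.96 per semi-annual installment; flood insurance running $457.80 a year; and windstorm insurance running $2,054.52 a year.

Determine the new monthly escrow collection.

Earthquake insurance — $1,065.48 per year
City property tax — $1,224.96 × 2 = $2,449.92 per year
Flood insurance — $457.80 per year
Windstorm insurance — $2,054.52 per year
Total annual escrow = $6,027.72
Monthly = $6,027.72 ÷ 12 = $502.31
Monthly shortage recovery: $555.84 / 24 = $23.16
New monthly escrow = $502.31 + $23.16 = $525.47

$525.47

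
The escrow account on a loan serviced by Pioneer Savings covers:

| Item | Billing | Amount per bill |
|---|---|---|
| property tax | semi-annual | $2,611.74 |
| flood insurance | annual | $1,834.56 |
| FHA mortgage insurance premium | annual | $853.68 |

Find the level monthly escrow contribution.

Property tax = $2,611.74 × 2 = $5,223.48 annually
Flood insurance = $1,834.56 annually
FHA mortgage insurance premium = $853.68 annually
Annual escrow total = $7,911.72
Monthly escrow = $7,911.72 ÷ 12 = $659.31

$659.31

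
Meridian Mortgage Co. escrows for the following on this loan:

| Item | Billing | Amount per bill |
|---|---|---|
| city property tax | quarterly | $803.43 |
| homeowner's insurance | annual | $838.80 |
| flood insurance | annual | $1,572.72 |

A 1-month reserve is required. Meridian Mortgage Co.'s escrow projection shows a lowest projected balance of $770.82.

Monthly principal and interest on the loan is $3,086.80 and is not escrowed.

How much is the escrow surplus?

City property tax — $803.43 × 4 = $3,213.72 per year
Homeowner's insurance — $838.80 per year
Flood insurance — $1,572.72 per year
Total per year = $5,625.24
Monthly = $5,625.24 / 12 = $468.77
Cushion = 1 × $468.77 = $468.77
Surplus = $770.82 − $468.77 = $302.05

$302.05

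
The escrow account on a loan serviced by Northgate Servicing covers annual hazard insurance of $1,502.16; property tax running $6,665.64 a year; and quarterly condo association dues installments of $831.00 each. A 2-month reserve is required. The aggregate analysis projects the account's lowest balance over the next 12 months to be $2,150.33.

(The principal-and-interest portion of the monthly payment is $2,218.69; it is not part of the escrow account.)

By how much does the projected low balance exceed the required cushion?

$235.03

Hazard insurance: $1,502.16
Property tax: $6,665.64
Condo association dues: $831.00 × 4 = $3,324.00
Total per year = $1,502.16 + $6,665.64 + $3,324.00 = $11,491.80
Monthly escrow = $11,491.80 ÷ 12 = $957.65
Cushion = 2 × $957.65 = $1,915.30
Excess over cushion: $2,150.33 − $1,915.30 = $235.03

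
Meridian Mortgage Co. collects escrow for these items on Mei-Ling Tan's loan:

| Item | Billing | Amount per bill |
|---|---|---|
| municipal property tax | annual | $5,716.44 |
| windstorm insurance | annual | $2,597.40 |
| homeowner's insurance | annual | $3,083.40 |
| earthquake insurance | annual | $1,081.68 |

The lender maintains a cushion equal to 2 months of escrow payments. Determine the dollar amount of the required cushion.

Municipal property tax: $5,716.44 per year
Windstorm insurance: $2,597.40 per year
Homeowner's insurance: $3,083.40 per year
Earthquake insurance: $1,081.68 per year
Annual escrow total = $5,716.44 + $2,597.40 + $3,083.40 + $1,081.68 = $12,478.92
Per month = $12,478.92 ÷ 12 = $1,039.91
Reserve = 2 × $1,039.91 = $2,079.82

$2,079.82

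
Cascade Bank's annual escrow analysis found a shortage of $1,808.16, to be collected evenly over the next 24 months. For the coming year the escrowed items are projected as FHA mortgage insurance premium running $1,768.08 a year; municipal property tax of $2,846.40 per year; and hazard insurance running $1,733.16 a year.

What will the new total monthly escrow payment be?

FHA mortgage insurance premium: $1,768.08/yr
Municipal property tax: $2,846.40/yr
Hazard insurance: $1,733.16/yr
Total annual escrow = $6,347.64
Per month = $6,347.64 ÷ 12 = $528.97
Shortage per month = $1,808.16 / 24 = $75.34
Adjusted monthly = $528.97 + $75.34 = $604.31

$604.31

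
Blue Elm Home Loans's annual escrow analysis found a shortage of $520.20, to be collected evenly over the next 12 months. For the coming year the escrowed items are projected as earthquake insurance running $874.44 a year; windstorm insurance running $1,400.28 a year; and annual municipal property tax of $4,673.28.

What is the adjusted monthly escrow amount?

Earthquake insurance — $874.44 per year
Windstorm insurance — $1,400.28 per year
Municipal property tax — $4,673.28 per year
Combined annual = $6,948.00
Monthly escrow = $6,948.00 ÷ 12 = $579.00
Shortage per month = $520.20 ÷ 12 = $43.35
Adjusted monthly = $579.00 + $43.35 = $622.35

$622.35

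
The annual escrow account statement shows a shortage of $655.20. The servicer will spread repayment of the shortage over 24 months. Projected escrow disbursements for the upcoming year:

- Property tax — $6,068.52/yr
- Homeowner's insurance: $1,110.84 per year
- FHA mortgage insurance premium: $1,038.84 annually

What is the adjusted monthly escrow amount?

Property tax — $6,068.52/yr
Homeowner's insurance — $1,110.84/yr
FHA mortgage insurance premium — $1,038.84/yr
Combined annual = $8,218.20
Monthly = $8,218.20 ÷ 12 = $684.85
Monthly shortage recovery: $655.20 ÷ 24 = $27.30
Adjusted monthly = $684.85 + $27.30 = $712.15

$712.15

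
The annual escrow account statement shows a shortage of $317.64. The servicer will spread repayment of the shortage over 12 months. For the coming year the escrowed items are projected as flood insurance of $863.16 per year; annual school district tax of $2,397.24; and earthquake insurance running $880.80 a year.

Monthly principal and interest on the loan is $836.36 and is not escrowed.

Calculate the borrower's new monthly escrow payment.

$371.57

Flood insurance: $863.16
School district tax: $2,397.24
Earthquake insurance: $880.80
Total annual escrow = $863.16 + $2,397.24 + $880.80 = $4,141.20
Monthly escrow = $4,141.20 / 12 = $345.10
Shortage spread = $317.64 ÷ 12 = $26.47/mo
Adjusted monthly = $345.10 + $26.47 = $371.57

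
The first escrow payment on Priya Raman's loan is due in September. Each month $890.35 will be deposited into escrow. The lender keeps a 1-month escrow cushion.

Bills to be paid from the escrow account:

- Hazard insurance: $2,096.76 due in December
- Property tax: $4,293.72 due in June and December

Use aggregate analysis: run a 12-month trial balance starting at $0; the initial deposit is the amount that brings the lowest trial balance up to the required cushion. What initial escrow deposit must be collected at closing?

$3,719.43

Cushion = 1 × $890.35 = $890.35
Trial balance (start $0, +$890.35 each month, − disbursements):
  Sep: +$890.35 → $890.35
  Oct: +$890.35 → $1,780.70
  Nov: +$890.35 → $2,671.05
  Dec: +$890.35 − $6,390.48 → -$2,829.08
  Jan: +$890.35 → -$1,938.73
  Feb: +$890.35 → -$1,048.38
  Mar: +$890.35 → -$158.03
  Apr: +$890.35 → $732.32
  May: +$890.35 → $1,622.67
  Jun: +$890.35 − $4,293.72 → -$1,780.70
  Jul: +$890.35 → -$890.35
  Aug: +$890.35 → $0.00
Lowest trial balance = -$2,829.08 (Dec)
Initial deposit = cushion − low point = $890.35 − (-$2,829.08) = $3,719.43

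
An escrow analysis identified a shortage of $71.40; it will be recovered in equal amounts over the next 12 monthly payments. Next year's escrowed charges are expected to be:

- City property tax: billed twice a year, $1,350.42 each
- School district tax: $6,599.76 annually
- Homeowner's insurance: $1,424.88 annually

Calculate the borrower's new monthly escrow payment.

$899.74

City property tax = $1,350.42 × 2 = $2,700.84 per year
School district tax = $6,599.76 per year
Homeowner's insurance = $1,424.88 per year
Total per year = $2,700.84 + $6,599.76 + $1,424.88 = $10,725.48
Base monthly escrow = $10,725.48 ÷ 12 = $893.79
Shortage spread = $71.40 / 12 = $5.95/mo
New monthly escrow = $893.79 + $5.95 = $899.74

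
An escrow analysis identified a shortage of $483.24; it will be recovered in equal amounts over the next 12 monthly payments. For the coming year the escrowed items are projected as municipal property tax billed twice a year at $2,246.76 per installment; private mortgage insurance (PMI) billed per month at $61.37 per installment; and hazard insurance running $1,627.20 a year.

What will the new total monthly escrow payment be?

Municipal property tax: $2,246.76 × 2 = $4,493.52
Private mortgage insurance (PMI): $61.37 × 12 = $736.44
Hazard insurance: $1,627.20
Yearly total = $4,493.52 + $736.44 + $1,627.20 = $6,857.16
Monthly = $6,857.16 / 12 = $571.43
Shortage spread = $483.24 ÷ 12 = $40.27/mo
New monthly escrow = $571.43 + $40.27 = $611.70

$611.70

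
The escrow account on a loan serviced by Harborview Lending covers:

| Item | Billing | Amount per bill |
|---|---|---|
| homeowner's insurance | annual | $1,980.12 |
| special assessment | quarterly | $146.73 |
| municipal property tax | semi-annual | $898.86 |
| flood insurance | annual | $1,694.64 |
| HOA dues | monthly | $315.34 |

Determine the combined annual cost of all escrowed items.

$9,843.48

Homeowner's insurance — $1,980.12 per year
Special assessment — $146.73 × 4 = $586.92 per year
Municipal property tax — $898.86 × 2 = $1,797.72 per year
Flood insurance — $1,694.64 per year
HOA dues — $315.34 × 12 = $3,784.08 per year
Yearly total = $9,843.48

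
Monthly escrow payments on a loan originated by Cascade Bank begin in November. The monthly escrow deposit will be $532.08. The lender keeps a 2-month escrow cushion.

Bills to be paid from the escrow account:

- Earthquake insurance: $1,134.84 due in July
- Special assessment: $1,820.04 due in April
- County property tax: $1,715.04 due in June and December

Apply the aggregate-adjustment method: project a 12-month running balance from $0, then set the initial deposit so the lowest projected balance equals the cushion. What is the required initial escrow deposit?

Cushion = 2 × $532.08 = $1,064.16
Trial balance (start $0, +$532.08 each month, − disbursements):
  Nov: +$532.08 → $532.08
  Dec: +$532.08 − $1,715.04 → -$650.88
  Jan: +$532.08 → -$118.80
  Feb: +$532.08 → $413.28
  Mar: +$532.08 → $945.36
  Apr: +$532.08 − $1,820.04 → -$342.60
  May: +$532.08 → $189.48
  Jun: +$532.08 − $1,715.04 → -$993.48
  Jul: +$532.08 − $1,134.84 → -$1,596.24
  Aug: +$532.08 → -$1,064.16
  Sep: +$532.08 → -$532.08
  Oct: +$532.08 → $0.00
Lowest trial balance = -$1,596.24 (Jul)
Initial deposit = cushion − low point = $1,064.16 − (-$1,596.24) = $2,660.40

$2,660.40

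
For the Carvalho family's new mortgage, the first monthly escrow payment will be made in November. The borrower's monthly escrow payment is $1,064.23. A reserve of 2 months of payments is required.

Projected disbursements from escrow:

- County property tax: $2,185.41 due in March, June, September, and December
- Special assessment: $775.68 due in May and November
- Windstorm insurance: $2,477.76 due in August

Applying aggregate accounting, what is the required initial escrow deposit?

Cushion = 2 × $1,064.23 = $2,128.46
Trial balance (start $0, +$1,064.23 each month, − disbursements):
  Nov: +$1,064.23 − $775.68 → $288.55
  Dec: +$1,064.23 − $2,185.41 → -$832.63
  Jan: +$1,064.23 → $231.60
  Feb: +$1,064.23 → $1,295.83
  Mar: +$1,064.23 − $2,185.41 → $174.65
  Apr: +$1,064.23 → $1,238.88
  May: +$1,064.23 − $775.68 → $1,527.43
  Jun: +$1,064.23 − $2,185.41 → $406.25
  Jul: +$1,064.23 → $1,470.48
  Aug: +$1,064.23 − $2,477.76 → $56.95
  Sep: +$1,064.23 − $2,185.41 → -$1,064.23
  Oct: +$1,064.23 → $0.00
Lowest trial balance = -$1,064.23 (Sep)
Initial deposit = cushion − low point = $2,128.46 − (-$1,064.23) = $3,192.69

$3,192.69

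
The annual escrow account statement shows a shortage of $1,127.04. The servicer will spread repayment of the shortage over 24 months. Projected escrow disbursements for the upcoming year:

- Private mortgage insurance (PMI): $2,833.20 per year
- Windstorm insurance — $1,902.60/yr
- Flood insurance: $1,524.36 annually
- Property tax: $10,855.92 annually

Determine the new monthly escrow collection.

Private mortgage insurance (PMI) — $2,833.20
Windstorm insurance — $1,902.60
Flood insurance — $1,524.36
Property tax — $10,855.92
Yearly total = $2,833.20 + $1,902.60 + $1,524.36 + $10,855.92 = $17,116.08
Monthly escrow = $17,116.08 ÷ 12 = $1,426.34
Shortage per month = $1,127.04 ÷ 24 = $46.96
New monthly escrow = $1,426.34 + $46.96 = $1,473.30

$1,473.30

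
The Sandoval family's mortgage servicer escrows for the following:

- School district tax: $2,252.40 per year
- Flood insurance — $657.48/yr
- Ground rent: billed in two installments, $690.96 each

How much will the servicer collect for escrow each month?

School district tax = $2,252.40
Flood insurance = $657.48
Ground rent = $690.96 × 2 = $1,381.92
Total annual escrow = $2,252.40 + $657.48 + $1,381.92 = $4,291.80
Base monthly escrow = $4,291.80 ÷ 12 = $357.65

$357.65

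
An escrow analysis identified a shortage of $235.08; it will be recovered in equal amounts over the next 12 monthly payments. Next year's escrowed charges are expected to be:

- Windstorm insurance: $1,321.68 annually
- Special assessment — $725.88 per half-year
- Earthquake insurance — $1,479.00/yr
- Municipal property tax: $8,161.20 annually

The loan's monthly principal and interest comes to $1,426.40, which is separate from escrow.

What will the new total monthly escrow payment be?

Windstorm insurance = $1,321.68 per year
Special assessment = $725.88 × 2 = $1,451.76 per year
Earthquake insurance = $1,479.00 per year
Municipal property tax = $8,161.20 per year
Combined annual = $1,321.68 + $1,451.76 + $1,479.00 + $8,161.20 = $12,413.64
Base monthly escrow = $12,413.64 / 12 = $1,034.47
Monthly shortage recovery: $235.08 / 12 = $19.59
Adjusted monthly = $1,034.47 + $19.59 = $1,054.06

$1,054.06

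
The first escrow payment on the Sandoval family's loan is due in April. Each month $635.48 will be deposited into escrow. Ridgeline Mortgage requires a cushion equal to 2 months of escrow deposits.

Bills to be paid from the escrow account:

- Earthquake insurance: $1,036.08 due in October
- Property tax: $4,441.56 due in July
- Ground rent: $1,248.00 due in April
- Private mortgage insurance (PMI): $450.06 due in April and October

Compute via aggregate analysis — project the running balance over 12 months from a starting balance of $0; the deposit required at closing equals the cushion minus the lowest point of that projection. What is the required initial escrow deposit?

$4,868.66

Cushion = 2 × $635.48 = $1,270.96
Trial balance (start $0, +$635.48 each month, − disbursements):
  Apr: +$635.48 − $1,698.06 → -$1,062.58
  May: +$635.48 → -$427.10
  Jun: +$635.48 → $208.38
  Jul: +$635.48 − $4,441.56 → -$3,597.70
  Aug: +$635.48 → -$2,962.22
  Sep: +$635.48 → -$2,326.74
  Oct: +$635.48 − $1,486.14 → -$3,177.40
  Nov: +$635.48 → -$2,541.92
  Dec: +$635.48 → -$1,906.44
  Jan: +$635.48 → -$1,270.96
  Feb: +$635.48 → -$635.48
  Mar: +$635.48 → $0.00
Lowest trial balance = -$3,597.70 (Jul)
Initial deposit = cushion − low point = $1,270.96 − (-$3,597.70) = $4,868.66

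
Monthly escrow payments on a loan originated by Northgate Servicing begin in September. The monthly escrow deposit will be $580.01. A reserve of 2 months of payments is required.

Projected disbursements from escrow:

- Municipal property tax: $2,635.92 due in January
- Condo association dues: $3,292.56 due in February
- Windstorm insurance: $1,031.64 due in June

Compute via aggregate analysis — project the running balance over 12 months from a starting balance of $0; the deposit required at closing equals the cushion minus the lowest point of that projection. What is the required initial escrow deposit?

Cushion = 2 × $580.01 = $1,160.02
Trial balance (start $0, +$580.01 each month, − disbursements):
  Sep: +$580.01 → $580.01
  Oct: +$580.01 → $1,160.02
  Nov: +$580.01 → $1,740.03
  Dec: +$580.01 → $2,320.04
  Jan: +$580.01 − $2,635.92 → $264.13
  Feb: +$580.01 − $3,292.56 → -$2,448.42
  Mar: +$580.01 → -$1,868.41
  Apr: +$580.01 → -$1,288.40
  May: +$580.01 → -$708.39
  Jun: +$580.01 − $1,031.64 → -$1,160.02
  Jul: +$580.01 → -$580.01
  Aug: +$580.01 → $0.00
Lowest trial balance = -$2,448.42 (Feb)
Initial deposit = cushion − low point = $1,160.02 − (-$2,448.42) = $3,608.44

$3,608.44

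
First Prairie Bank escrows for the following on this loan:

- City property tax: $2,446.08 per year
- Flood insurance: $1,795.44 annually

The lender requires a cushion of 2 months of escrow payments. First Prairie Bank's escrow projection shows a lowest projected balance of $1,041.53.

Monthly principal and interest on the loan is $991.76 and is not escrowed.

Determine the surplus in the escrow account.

City property tax: $2,446.08
Flood insurance: $1,795.44
Total annual escrow = $4,241.52
Base monthly escrow = $4,241.52 / 12 = $353.46
Cushion = 2 × $353.46 = $706.92
Excess over cushion: $1,041.53 − $706.92 = $334.61

$334.61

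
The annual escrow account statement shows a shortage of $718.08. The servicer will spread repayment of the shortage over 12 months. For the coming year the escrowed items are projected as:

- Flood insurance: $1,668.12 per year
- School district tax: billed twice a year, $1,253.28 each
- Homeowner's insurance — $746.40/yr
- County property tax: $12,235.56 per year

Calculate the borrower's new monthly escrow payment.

Flood insurance = $1,668.12
School district tax = $1,253.28 × 2 = $2,506.56
Homeowner's insurance = $746.40
County property tax = $12,235.56
Annual escrow total = $1,668.12 + $2,506.56 + $746.40 + $12,235.56 = $17,156.64
Monthly = $17,156.64 ÷ 12 = $1,429.72
Shortage spread = $718.08 ÷ 12 = $59.84/mo
New monthly escrow = $1,429.72 + $59.84 = $1,489.56

$1,489.56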